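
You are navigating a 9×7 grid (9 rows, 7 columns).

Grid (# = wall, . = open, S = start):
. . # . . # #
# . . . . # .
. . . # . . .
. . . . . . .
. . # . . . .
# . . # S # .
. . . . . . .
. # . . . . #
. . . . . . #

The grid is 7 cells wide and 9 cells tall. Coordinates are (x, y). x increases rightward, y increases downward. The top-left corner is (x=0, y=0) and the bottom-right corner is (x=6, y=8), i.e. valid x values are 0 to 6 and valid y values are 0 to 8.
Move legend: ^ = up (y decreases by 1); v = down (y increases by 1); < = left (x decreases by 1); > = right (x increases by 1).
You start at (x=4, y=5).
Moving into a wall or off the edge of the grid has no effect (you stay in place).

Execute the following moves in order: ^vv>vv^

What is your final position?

Start: (x=4, y=5)
  ^ (up): (x=4, y=5) -> (x=4, y=4)
  v (down): (x=4, y=4) -> (x=4, y=5)
  v (down): (x=4, y=5) -> (x=4, y=6)
  > (right): (x=4, y=6) -> (x=5, y=6)
  v (down): (x=5, y=6) -> (x=5, y=7)
  v (down): (x=5, y=7) -> (x=5, y=8)
  ^ (up): (x=5, y=8) -> (x=5, y=7)
Final: (x=5, y=7)

Answer: Final position: (x=5, y=7)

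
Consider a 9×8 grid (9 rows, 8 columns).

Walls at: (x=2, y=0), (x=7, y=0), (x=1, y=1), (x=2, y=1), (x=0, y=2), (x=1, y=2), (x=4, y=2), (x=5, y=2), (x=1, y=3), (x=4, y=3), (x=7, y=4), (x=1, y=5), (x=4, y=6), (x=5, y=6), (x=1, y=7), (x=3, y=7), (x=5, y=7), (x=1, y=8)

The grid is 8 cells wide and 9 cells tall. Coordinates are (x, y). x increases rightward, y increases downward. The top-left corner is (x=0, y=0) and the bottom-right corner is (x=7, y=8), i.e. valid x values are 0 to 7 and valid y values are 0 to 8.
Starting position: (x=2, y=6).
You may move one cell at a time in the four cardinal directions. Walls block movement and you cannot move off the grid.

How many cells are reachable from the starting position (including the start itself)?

BFS flood-fill from (x=2, y=6):
  Distance 0: (x=2, y=6)
  Distance 1: (x=2, y=5), (x=1, y=6), (x=3, y=6), (x=2, y=7)
  Distance 2: (x=2, y=4), (x=3, y=5), (x=0, y=6), (x=2, y=8)
  Distance 3: (x=2, y=3), (x=1, y=4), (x=3, y=4), (x=0, y=5), (x=4, y=5), (x=0, y=7), (x=3, y=8)
  Distance 4: (x=2, y=2), (x=3, y=3), (x=0, y=4), (x=4, y=4), (x=5, y=5), (x=0, y=8), (x=4, y=8)
  Distance 5: (x=3, y=2), (x=0, y=3), (x=5, y=4), (x=6, y=5), (x=4, y=7), (x=5, y=8)
  Distance 6: (x=3, y=1), (x=5, y=3), (x=6, y=4), (x=7, y=5), (x=6, y=6), (x=6, y=8)
  Distance 7: (x=3, y=0), (x=4, y=1), (x=6, y=3), (x=7, y=6), (x=6, y=7), (x=7, y=8)
  Distance 8: (x=4, y=0), (x=5, y=1), (x=6, y=2), (x=7, y=3), (x=7, y=7)
  Distance 9: (x=5, y=0), (x=6, y=1), (x=7, y=2)
  Distance 10: (x=6, y=0), (x=7, y=1)
Total reachable: 51 (grid has 54 open cells total)

Answer: Reachable cells: 51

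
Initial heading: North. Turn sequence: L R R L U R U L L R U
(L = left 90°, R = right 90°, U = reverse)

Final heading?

Answer: Final heading: South

Derivation:
Start: North
  L (left (90° counter-clockwise)) -> West
  R (right (90° clockwise)) -> North
  R (right (90° clockwise)) -> East
  L (left (90° counter-clockwise)) -> North
  U (U-turn (180°)) -> South
  R (right (90° clockwise)) -> West
  U (U-turn (180°)) -> East
  L (left (90° counter-clockwise)) -> North
  L (left (90° counter-clockwise)) -> West
  R (right (90° clockwise)) -> North
  U (U-turn (180°)) -> South
Final: South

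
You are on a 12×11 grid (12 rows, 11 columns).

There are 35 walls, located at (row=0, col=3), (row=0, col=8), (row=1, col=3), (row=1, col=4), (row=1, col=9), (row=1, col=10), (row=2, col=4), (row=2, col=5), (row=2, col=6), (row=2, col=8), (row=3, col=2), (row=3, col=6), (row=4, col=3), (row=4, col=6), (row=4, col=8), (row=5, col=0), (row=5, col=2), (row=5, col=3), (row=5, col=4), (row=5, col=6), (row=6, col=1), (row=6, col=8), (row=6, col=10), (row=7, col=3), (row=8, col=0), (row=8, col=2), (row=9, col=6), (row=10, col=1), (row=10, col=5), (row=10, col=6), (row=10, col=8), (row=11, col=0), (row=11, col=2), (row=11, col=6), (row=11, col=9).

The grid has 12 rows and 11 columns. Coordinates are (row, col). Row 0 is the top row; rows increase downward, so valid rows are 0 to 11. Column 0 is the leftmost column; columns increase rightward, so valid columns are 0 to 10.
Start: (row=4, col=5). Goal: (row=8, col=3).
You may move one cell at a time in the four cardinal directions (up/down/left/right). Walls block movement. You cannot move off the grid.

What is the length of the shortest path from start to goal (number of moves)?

BFS from (row=4, col=5) until reaching (row=8, col=3):
  Distance 0: (row=4, col=5)
  Distance 1: (row=3, col=5), (row=4, col=4), (row=5, col=5)
  Distance 2: (row=3, col=4), (row=6, col=5)
  Distance 3: (row=3, col=3), (row=6, col=4), (row=6, col=6), (row=7, col=5)
  Distance 4: (row=2, col=3), (row=6, col=3), (row=6, col=7), (row=7, col=4), (row=7, col=6), (row=8, col=5)
  Distance 5: (row=2, col=2), (row=5, col=7), (row=6, col=2), (row=7, col=7), (row=8, col=4), (row=8, col=6), (row=9, col=5)
  Distance 6: (row=1, col=2), (row=2, col=1), (row=4, col=7), (row=5, col=8), (row=7, col=2), (row=7, col=8), (row=8, col=3), (row=8, col=7), (row=9, col=4)  <- goal reached here
One shortest path (6 moves): (row=4, col=5) -> (row=5, col=5) -> (row=6, col=5) -> (row=6, col=4) -> (row=7, col=4) -> (row=8, col=4) -> (row=8, col=3)

Answer: Shortest path length: 6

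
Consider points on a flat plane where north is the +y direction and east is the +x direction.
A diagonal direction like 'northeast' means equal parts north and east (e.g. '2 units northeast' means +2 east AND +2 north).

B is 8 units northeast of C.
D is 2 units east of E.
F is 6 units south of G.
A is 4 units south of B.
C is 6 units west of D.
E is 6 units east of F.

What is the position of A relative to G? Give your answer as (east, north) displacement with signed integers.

Answer: A is at (east=10, north=-2) relative to G.

Derivation:
Place G at the origin (east=0, north=0).
  F is 6 units south of G: delta (east=+0, north=-6); F at (east=0, north=-6).
  E is 6 units east of F: delta (east=+6, north=+0); E at (east=6, north=-6).
  D is 2 units east of E: delta (east=+2, north=+0); D at (east=8, north=-6).
  C is 6 units west of D: delta (east=-6, north=+0); C at (east=2, north=-6).
  B is 8 units northeast of C: delta (east=+8, north=+8); B at (east=10, north=2).
  A is 4 units south of B: delta (east=+0, north=-4); A at (east=10, north=-2).
Therefore A relative to G: (east=10, north=-2).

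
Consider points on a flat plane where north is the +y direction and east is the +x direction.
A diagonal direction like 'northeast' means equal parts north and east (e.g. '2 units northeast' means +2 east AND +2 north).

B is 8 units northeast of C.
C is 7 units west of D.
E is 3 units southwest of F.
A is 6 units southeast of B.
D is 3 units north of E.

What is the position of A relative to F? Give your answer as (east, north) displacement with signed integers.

Place F at the origin (east=0, north=0).
  E is 3 units southwest of F: delta (east=-3, north=-3); E at (east=-3, north=-3).
  D is 3 units north of E: delta (east=+0, north=+3); D at (east=-3, north=0).
  C is 7 units west of D: delta (east=-7, north=+0); C at (east=-10, north=0).
  B is 8 units northeast of C: delta (east=+8, north=+8); B at (east=-2, north=8).
  A is 6 units southeast of B: delta (east=+6, north=-6); A at (east=4, north=2).
Therefore A relative to F: (east=4, north=2).

Answer: A is at (east=4, north=2) relative to F.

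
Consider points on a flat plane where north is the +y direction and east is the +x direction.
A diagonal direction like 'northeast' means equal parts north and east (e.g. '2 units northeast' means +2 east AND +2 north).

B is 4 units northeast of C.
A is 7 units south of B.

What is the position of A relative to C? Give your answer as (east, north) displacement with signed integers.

Answer: A is at (east=4, north=-3) relative to C.

Derivation:
Place C at the origin (east=0, north=0).
  B is 4 units northeast of C: delta (east=+4, north=+4); B at (east=4, north=4).
  A is 7 units south of B: delta (east=+0, north=-7); A at (east=4, north=-3).
Therefore A relative to C: (east=4, north=-3).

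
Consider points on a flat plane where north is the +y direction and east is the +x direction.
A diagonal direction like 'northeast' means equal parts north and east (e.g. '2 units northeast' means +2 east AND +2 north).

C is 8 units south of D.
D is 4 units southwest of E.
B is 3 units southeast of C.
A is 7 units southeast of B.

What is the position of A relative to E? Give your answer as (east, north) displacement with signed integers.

Place E at the origin (east=0, north=0).
  D is 4 units southwest of E: delta (east=-4, north=-4); D at (east=-4, north=-4).
  C is 8 units south of D: delta (east=+0, north=-8); C at (east=-4, north=-12).
  B is 3 units southeast of C: delta (east=+3, north=-3); B at (east=-1, north=-15).
  A is 7 units southeast of B: delta (east=+7, north=-7); A at (east=6, north=-22).
Therefore A relative to E: (east=6, north=-22).

Answer: A is at (east=6, north=-22) relative to E.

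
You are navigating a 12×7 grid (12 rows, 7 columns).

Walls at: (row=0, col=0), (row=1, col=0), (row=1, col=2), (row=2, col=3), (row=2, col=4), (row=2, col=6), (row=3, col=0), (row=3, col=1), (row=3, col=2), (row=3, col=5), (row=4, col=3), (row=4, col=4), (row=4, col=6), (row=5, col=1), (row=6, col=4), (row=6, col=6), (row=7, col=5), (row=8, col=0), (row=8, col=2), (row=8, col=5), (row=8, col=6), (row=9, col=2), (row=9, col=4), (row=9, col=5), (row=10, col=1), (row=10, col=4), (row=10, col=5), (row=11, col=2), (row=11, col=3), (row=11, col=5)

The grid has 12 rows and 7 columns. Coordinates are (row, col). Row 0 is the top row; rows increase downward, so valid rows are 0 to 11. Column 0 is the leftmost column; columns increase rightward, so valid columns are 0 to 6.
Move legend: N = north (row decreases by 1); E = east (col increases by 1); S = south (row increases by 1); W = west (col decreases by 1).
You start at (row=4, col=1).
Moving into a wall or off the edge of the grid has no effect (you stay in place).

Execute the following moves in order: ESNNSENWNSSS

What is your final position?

Answer: Final position: (row=7, col=2)

Derivation:
Start: (row=4, col=1)
  E (east): (row=4, col=1) -> (row=4, col=2)
  S (south): (row=4, col=2) -> (row=5, col=2)
  N (north): (row=5, col=2) -> (row=4, col=2)
  N (north): blocked, stay at (row=4, col=2)
  S (south): (row=4, col=2) -> (row=5, col=2)
  E (east): (row=5, col=2) -> (row=5, col=3)
  N (north): blocked, stay at (row=5, col=3)
  W (west): (row=5, col=3) -> (row=5, col=2)
  N (north): (row=5, col=2) -> (row=4, col=2)
  S (south): (row=4, col=2) -> (row=5, col=2)
  S (south): (row=5, col=2) -> (row=6, col=2)
  S (south): (row=6, col=2) -> (row=7, col=2)
Final: (row=7, col=2)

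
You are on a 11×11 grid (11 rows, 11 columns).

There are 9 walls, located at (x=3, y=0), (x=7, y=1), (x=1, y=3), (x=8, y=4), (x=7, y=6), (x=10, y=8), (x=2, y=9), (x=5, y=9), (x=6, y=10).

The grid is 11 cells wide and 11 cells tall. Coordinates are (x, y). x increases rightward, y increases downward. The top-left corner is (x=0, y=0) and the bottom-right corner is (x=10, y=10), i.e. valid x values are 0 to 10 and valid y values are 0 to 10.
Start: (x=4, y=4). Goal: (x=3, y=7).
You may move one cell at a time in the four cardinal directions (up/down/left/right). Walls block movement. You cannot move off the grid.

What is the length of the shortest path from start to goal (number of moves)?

Answer: Shortest path length: 4

Derivation:
BFS from (x=4, y=4) until reaching (x=3, y=7):
  Distance 0: (x=4, y=4)
  Distance 1: (x=4, y=3), (x=3, y=4), (x=5, y=4), (x=4, y=5)
  Distance 2: (x=4, y=2), (x=3, y=3), (x=5, y=3), (x=2, y=4), (x=6, y=4), (x=3, y=5), (x=5, y=5), (x=4, y=6)
  Distance 3: (x=4, y=1), (x=3, y=2), (x=5, y=2), (x=2, y=3), (x=6, y=3), (x=1, y=4), (x=7, y=4), (x=2, y=5), (x=6, y=5), (x=3, y=6), (x=5, y=6), (x=4, y=7)
  Distance 4: (x=4, y=0), (x=3, y=1), (x=5, y=1), (x=2, y=2), (x=6, y=2), (x=7, y=3), (x=0, y=4), (x=1, y=5), (x=7, y=5), (x=2, y=6), (x=6, y=6), (x=3, y=7), (x=5, y=7), (x=4, y=8)  <- goal reached here
One shortest path (4 moves): (x=4, y=4) -> (x=3, y=4) -> (x=3, y=5) -> (x=3, y=6) -> (x=3, y=7)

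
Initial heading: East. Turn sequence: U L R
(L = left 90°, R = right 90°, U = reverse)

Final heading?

Start: East
  U (U-turn (180°)) -> West
  L (left (90° counter-clockwise)) -> South
  R (right (90° clockwise)) -> West
Final: West

Answer: Final heading: West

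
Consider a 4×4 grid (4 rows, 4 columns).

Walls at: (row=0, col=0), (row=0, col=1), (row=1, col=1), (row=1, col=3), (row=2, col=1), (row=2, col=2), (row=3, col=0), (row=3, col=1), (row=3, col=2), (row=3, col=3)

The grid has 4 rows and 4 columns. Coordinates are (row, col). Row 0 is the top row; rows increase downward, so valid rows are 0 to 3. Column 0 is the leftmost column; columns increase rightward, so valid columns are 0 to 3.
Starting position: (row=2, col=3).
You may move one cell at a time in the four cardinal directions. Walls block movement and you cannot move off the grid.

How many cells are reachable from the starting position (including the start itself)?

BFS flood-fill from (row=2, col=3):
  Distance 0: (row=2, col=3)
Total reachable: 1 (grid has 6 open cells total)

Answer: Reachable cells: 1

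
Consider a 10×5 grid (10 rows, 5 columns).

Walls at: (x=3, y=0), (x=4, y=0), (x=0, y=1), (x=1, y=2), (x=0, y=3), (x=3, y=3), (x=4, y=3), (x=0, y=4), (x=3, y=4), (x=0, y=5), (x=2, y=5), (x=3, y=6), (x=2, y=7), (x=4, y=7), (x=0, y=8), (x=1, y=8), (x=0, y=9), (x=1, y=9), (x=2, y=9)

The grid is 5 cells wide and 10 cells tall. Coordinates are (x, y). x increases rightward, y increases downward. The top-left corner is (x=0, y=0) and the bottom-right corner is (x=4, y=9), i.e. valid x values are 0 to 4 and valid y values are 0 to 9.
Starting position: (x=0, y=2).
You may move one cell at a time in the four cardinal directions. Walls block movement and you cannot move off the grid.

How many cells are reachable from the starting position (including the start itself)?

BFS flood-fill from (x=0, y=2):
  Distance 0: (x=0, y=2)
Total reachable: 1 (grid has 31 open cells total)

Answer: Reachable cells: 1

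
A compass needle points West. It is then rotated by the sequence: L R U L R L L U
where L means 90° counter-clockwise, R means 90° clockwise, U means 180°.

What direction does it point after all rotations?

Answer: Final heading: East

Derivation:
Start: West
  L (left (90° counter-clockwise)) -> South
  R (right (90° clockwise)) -> West
  U (U-turn (180°)) -> East
  L (left (90° counter-clockwise)) -> North
  R (right (90° clockwise)) -> East
  L (left (90° counter-clockwise)) -> North
  L (left (90° counter-clockwise)) -> West
  U (U-turn (180°)) -> East
Final: East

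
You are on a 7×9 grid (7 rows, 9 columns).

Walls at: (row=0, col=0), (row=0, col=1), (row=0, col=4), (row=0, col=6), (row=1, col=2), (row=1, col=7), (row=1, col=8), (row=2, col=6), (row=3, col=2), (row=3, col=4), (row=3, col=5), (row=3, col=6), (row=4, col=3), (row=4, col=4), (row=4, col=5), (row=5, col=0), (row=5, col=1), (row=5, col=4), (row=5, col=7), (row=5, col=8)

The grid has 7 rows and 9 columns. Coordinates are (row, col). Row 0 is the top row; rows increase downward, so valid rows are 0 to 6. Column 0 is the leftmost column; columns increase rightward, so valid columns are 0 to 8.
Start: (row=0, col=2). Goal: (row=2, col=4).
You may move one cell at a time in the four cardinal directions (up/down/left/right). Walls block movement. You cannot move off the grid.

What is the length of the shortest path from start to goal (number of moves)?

Answer: Shortest path length: 4

Derivation:
BFS from (row=0, col=2) until reaching (row=2, col=4):
  Distance 0: (row=0, col=2)
  Distance 1: (row=0, col=3)
  Distance 2: (row=1, col=3)
  Distance 3: (row=1, col=4), (row=2, col=3)
  Distance 4: (row=1, col=5), (row=2, col=2), (row=2, col=4), (row=3, col=3)  <- goal reached here
One shortest path (4 moves): (row=0, col=2) -> (row=0, col=3) -> (row=1, col=3) -> (row=1, col=4) -> (row=2, col=4)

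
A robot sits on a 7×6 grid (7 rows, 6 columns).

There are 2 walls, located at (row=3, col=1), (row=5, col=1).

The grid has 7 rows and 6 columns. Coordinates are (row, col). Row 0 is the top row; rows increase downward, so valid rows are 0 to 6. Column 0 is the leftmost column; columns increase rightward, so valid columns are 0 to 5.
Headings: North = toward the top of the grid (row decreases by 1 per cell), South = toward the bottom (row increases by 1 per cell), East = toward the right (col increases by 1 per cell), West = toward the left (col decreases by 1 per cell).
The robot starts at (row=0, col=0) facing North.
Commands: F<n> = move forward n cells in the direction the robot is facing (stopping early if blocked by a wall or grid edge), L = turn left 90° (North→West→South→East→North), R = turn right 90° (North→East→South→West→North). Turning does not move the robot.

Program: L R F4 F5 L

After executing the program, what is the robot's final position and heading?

Start: (row=0, col=0), facing North
  L: turn left, now facing West
  R: turn right, now facing North
  F4: move forward 0/4 (blocked), now at (row=0, col=0)
  F5: move forward 0/5 (blocked), now at (row=0, col=0)
  L: turn left, now facing West
Final: (row=0, col=0), facing West

Answer: Final position: (row=0, col=0), facing West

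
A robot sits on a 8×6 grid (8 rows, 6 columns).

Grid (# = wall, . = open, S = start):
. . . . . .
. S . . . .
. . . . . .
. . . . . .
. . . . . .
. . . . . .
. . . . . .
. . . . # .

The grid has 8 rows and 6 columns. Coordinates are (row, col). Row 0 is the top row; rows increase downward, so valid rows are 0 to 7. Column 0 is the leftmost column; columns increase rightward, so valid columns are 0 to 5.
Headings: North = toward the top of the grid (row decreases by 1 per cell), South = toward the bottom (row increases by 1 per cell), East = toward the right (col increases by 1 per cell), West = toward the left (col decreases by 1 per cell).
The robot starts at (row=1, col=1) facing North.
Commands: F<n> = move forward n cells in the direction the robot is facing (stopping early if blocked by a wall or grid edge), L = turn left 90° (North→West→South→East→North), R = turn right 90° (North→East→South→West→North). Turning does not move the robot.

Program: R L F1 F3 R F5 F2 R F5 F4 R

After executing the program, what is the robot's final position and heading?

Answer: Final position: (row=7, col=5), facing West

Derivation:
Start: (row=1, col=1), facing North
  R: turn right, now facing East
  L: turn left, now facing North
  F1: move forward 1, now at (row=0, col=1)
  F3: move forward 0/3 (blocked), now at (row=0, col=1)
  R: turn right, now facing East
  F5: move forward 4/5 (blocked), now at (row=0, col=5)
  F2: move forward 0/2 (blocked), now at (row=0, col=5)
  R: turn right, now facing South
  F5: move forward 5, now at (row=5, col=5)
  F4: move forward 2/4 (blocked), now at (row=7, col=5)
  R: turn right, now facing West
Final: (row=7, col=5), facing West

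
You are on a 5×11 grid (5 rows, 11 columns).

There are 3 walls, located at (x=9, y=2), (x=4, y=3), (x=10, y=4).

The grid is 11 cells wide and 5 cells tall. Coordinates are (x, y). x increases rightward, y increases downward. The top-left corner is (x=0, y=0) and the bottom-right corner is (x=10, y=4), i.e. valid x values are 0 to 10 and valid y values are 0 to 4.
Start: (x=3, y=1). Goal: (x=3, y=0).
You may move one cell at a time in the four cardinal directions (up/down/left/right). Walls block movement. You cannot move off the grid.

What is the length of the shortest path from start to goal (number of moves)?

BFS from (x=3, y=1) until reaching (x=3, y=0):
  Distance 0: (x=3, y=1)
  Distance 1: (x=3, y=0), (x=2, y=1), (x=4, y=1), (x=3, y=2)  <- goal reached here
One shortest path (1 moves): (x=3, y=1) -> (x=3, y=0)

Answer: Shortest path length: 1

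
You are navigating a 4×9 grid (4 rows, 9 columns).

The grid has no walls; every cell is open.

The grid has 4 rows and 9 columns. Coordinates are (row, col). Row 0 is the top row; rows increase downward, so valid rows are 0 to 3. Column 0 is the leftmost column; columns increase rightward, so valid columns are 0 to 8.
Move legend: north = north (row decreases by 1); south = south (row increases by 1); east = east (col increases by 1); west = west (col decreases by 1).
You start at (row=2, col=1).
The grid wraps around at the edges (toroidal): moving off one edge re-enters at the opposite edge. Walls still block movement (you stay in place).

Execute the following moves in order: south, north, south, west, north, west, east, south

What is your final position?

Start: (row=2, col=1)
  south (south): (row=2, col=1) -> (row=3, col=1)
  north (north): (row=3, col=1) -> (row=2, col=1)
  south (south): (row=2, col=1) -> (row=3, col=1)
  west (west): (row=3, col=1) -> (row=3, col=0)
  north (north): (row=3, col=0) -> (row=2, col=0)
  west (west): (row=2, col=0) -> (row=2, col=8)
  east (east): (row=2, col=8) -> (row=2, col=0)
  south (south): (row=2, col=0) -> (row=3, col=0)
Final: (row=3, col=0)

Answer: Final position: (row=3, col=0)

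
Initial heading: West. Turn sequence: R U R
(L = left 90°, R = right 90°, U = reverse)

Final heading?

Answer: Final heading: West

Derivation:
Start: West
  R (right (90° clockwise)) -> North
  U (U-turn (180°)) -> South
  R (right (90° clockwise)) -> West
Final: West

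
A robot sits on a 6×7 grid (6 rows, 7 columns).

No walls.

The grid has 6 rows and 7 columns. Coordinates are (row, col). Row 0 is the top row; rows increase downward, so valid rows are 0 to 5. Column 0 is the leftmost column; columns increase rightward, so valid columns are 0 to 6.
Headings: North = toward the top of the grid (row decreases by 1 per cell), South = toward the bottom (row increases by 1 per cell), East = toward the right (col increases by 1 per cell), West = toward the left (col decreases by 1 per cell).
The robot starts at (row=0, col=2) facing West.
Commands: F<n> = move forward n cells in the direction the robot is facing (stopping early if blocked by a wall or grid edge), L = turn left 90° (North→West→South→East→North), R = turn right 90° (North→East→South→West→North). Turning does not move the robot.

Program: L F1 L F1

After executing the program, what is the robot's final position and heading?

Start: (row=0, col=2), facing West
  L: turn left, now facing South
  F1: move forward 1, now at (row=1, col=2)
  L: turn left, now facing East
  F1: move forward 1, now at (row=1, col=3)
Final: (row=1, col=3), facing East

Answer: Final position: (row=1, col=3), facing East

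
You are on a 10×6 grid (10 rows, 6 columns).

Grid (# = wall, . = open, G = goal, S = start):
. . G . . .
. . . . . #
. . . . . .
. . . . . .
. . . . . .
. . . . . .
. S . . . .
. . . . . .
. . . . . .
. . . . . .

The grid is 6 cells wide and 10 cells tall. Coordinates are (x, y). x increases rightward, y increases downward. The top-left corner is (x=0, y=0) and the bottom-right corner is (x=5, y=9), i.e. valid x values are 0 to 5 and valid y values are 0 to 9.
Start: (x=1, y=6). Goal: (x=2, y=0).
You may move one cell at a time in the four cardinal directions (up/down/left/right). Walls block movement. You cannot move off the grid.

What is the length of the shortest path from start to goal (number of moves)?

Answer: Shortest path length: 7

Derivation:
BFS from (x=1, y=6) until reaching (x=2, y=0):
  Distance 0: (x=1, y=6)
  Distance 1: (x=1, y=5), (x=0, y=6), (x=2, y=6), (x=1, y=7)
  Distance 2: (x=1, y=4), (x=0, y=5), (x=2, y=5), (x=3, y=6), (x=0, y=7), (x=2, y=7), (x=1, y=8)
  Distance 3: (x=1, y=3), (x=0, y=4), (x=2, y=4), (x=3, y=5), (x=4, y=6), (x=3, y=7), (x=0, y=8), (x=2, y=8), (x=1, y=9)
  Distance 4: (x=1, y=2), (x=0, y=3), (x=2, y=3), (x=3, y=4), (x=4, y=5), (x=5, y=6), (x=4, y=7), (x=3, y=8), (x=0, y=9), (x=2, y=9)
  Distance 5: (x=1, y=1), (x=0, y=2), (x=2, y=2), (x=3, y=3), (x=4, y=4), (x=5, y=5), (x=5, y=7), (x=4, y=8), (x=3, y=9)
  Distance 6: (x=1, y=0), (x=0, y=1), (x=2, y=1), (x=3, y=2), (x=4, y=3), (x=5, y=4), (x=5, y=8), (x=4, y=9)
  Distance 7: (x=0, y=0), (x=2, y=0), (x=3, y=1), (x=4, y=2), (x=5, y=3), (x=5, y=9)  <- goal reached here
One shortest path (7 moves): (x=1, y=6) -> (x=2, y=6) -> (x=2, y=5) -> (x=2, y=4) -> (x=2, y=3) -> (x=2, y=2) -> (x=2, y=1) -> (x=2, y=0)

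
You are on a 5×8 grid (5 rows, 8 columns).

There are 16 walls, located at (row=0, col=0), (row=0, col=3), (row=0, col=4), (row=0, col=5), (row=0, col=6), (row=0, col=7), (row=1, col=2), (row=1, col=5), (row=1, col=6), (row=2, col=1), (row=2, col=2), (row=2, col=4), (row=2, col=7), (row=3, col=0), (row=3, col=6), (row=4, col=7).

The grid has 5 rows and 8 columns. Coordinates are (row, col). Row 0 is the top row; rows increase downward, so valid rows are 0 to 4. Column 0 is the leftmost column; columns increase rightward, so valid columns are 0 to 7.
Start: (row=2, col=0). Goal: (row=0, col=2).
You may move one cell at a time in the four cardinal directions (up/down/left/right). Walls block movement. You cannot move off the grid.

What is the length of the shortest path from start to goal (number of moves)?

BFS from (row=2, col=0) until reaching (row=0, col=2):
  Distance 0: (row=2, col=0)
  Distance 1: (row=1, col=0)
  Distance 2: (row=1, col=1)
  Distance 3: (row=0, col=1)
  Distance 4: (row=0, col=2)  <- goal reached here
One shortest path (4 moves): (row=2, col=0) -> (row=1, col=0) -> (row=1, col=1) -> (row=0, col=1) -> (row=0, col=2)

Answer: Shortest path length: 4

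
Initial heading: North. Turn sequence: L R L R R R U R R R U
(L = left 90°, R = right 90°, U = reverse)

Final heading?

Answer: Final heading: East

Derivation:
Start: North
  L (left (90° counter-clockwise)) -> West
  R (right (90° clockwise)) -> North
  L (left (90° counter-clockwise)) -> West
  R (right (90° clockwise)) -> North
  R (right (90° clockwise)) -> East
  R (right (90° clockwise)) -> South
  U (U-turn (180°)) -> North
  R (right (90° clockwise)) -> East
  R (right (90° clockwise)) -> South
  R (right (90° clockwise)) -> West
  U (U-turn (180°)) -> East
Final: East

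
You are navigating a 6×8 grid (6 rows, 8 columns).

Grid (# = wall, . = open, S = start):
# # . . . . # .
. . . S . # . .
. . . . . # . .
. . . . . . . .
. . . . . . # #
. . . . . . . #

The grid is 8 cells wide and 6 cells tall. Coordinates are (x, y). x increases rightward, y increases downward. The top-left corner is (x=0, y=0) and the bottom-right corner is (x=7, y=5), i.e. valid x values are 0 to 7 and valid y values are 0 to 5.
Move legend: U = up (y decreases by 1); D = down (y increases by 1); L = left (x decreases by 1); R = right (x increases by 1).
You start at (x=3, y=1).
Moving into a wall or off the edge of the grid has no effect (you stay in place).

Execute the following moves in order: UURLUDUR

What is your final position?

Start: (x=3, y=1)
  U (up): (x=3, y=1) -> (x=3, y=0)
  U (up): blocked, stay at (x=3, y=0)
  R (right): (x=3, y=0) -> (x=4, y=0)
  L (left): (x=4, y=0) -> (x=3, y=0)
  U (up): blocked, stay at (x=3, y=0)
  D (down): (x=3, y=0) -> (x=3, y=1)
  U (up): (x=3, y=1) -> (x=3, y=0)
  R (right): (x=3, y=0) -> (x=4, y=0)
Final: (x=4, y=0)

Answer: Final position: (x=4, y=0)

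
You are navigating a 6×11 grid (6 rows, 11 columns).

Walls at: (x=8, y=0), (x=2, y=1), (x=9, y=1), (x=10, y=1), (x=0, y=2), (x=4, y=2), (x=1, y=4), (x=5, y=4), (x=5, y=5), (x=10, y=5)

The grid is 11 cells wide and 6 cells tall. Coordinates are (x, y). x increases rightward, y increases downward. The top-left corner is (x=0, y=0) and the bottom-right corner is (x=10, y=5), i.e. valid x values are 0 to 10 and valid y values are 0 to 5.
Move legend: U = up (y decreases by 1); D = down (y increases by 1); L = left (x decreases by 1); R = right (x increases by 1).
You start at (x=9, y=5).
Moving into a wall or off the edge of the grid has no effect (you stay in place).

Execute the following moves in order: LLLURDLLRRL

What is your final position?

Start: (x=9, y=5)
  L (left): (x=9, y=5) -> (x=8, y=5)
  L (left): (x=8, y=5) -> (x=7, y=5)
  L (left): (x=7, y=5) -> (x=6, y=5)
  U (up): (x=6, y=5) -> (x=6, y=4)
  R (right): (x=6, y=4) -> (x=7, y=4)
  D (down): (x=7, y=4) -> (x=7, y=5)
  L (left): (x=7, y=5) -> (x=6, y=5)
  L (left): blocked, stay at (x=6, y=5)
  R (right): (x=6, y=5) -> (x=7, y=5)
  R (right): (x=7, y=5) -> (x=8, y=5)
  L (left): (x=8, y=5) -> (x=7, y=5)
Final: (x=7, y=5)

Answer: Final position: (x=7, y=5)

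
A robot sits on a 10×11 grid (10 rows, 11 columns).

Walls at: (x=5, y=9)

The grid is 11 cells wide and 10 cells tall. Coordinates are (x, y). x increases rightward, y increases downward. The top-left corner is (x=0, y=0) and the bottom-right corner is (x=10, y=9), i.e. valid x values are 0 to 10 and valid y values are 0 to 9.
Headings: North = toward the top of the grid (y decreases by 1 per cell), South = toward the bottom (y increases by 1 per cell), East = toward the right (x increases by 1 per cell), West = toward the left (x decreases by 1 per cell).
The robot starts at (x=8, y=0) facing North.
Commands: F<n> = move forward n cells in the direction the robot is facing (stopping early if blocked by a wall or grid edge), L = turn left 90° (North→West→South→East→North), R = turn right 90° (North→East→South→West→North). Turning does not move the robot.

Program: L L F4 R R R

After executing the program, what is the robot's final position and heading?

Start: (x=8, y=0), facing North
  L: turn left, now facing West
  L: turn left, now facing South
  F4: move forward 4, now at (x=8, y=4)
  R: turn right, now facing West
  R: turn right, now facing North
  R: turn right, now facing East
Final: (x=8, y=4), facing East

Answer: Final position: (x=8, y=4), facing East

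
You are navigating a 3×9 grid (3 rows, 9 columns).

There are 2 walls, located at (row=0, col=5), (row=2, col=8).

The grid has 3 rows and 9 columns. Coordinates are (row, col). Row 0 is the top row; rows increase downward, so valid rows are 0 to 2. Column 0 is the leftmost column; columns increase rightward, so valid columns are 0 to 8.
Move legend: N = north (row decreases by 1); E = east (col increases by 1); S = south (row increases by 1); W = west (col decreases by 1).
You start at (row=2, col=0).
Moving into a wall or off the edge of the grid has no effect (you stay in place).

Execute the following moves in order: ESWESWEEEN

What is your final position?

Answer: Final position: (row=1, col=3)

Derivation:
Start: (row=2, col=0)
  E (east): (row=2, col=0) -> (row=2, col=1)
  S (south): blocked, stay at (row=2, col=1)
  W (west): (row=2, col=1) -> (row=2, col=0)
  E (east): (row=2, col=0) -> (row=2, col=1)
  S (south): blocked, stay at (row=2, col=1)
  W (west): (row=2, col=1) -> (row=2, col=0)
  E (east): (row=2, col=0) -> (row=2, col=1)
  E (east): (row=2, col=1) -> (row=2, col=2)
  E (east): (row=2, col=2) -> (row=2, col=3)
  N (north): (row=2, col=3) -> (row=1, col=3)
Final: (row=1, col=3)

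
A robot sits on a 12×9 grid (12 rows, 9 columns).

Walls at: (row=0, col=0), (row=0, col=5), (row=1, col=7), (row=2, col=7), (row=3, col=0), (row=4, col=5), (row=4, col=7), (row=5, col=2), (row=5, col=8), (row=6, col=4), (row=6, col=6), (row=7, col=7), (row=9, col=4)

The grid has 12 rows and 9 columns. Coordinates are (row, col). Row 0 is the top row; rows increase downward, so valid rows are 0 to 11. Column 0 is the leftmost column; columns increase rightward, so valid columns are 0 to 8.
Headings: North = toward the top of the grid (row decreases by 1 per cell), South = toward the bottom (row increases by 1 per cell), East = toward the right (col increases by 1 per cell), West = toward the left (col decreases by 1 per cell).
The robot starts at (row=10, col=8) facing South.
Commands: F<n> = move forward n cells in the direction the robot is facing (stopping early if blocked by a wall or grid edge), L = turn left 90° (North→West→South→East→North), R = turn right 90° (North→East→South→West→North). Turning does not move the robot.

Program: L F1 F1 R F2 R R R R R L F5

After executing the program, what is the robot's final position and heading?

Answer: Final position: (row=11, col=8), facing South

Derivation:
Start: (row=10, col=8), facing South
  L: turn left, now facing East
  F1: move forward 0/1 (blocked), now at (row=10, col=8)
  F1: move forward 0/1 (blocked), now at (row=10, col=8)
  R: turn right, now facing South
  F2: move forward 1/2 (blocked), now at (row=11, col=8)
  R: turn right, now facing West
  R: turn right, now facing North
  R: turn right, now facing East
  R: turn right, now facing South
  R: turn right, now facing West
  L: turn left, now facing South
  F5: move forward 0/5 (blocked), now at (row=11, col=8)
Final: (row=11, col=8), facing South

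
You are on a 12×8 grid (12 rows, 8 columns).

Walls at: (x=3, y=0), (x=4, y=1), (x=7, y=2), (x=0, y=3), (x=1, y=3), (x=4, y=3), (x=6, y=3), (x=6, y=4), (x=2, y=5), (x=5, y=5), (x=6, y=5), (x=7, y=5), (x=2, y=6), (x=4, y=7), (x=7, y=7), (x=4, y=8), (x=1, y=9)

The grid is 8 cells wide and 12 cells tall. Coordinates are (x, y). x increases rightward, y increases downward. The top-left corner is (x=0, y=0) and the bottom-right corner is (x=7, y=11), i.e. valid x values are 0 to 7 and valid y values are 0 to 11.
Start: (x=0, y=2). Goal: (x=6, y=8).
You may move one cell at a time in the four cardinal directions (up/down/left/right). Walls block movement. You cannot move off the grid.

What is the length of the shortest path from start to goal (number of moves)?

BFS from (x=0, y=2) until reaching (x=6, y=8):
  Distance 0: (x=0, y=2)
  Distance 1: (x=0, y=1), (x=1, y=2)
  Distance 2: (x=0, y=0), (x=1, y=1), (x=2, y=2)
  Distance 3: (x=1, y=0), (x=2, y=1), (x=3, y=2), (x=2, y=3)
  Distance 4: (x=2, y=0), (x=3, y=1), (x=4, y=2), (x=3, y=3), (x=2, y=4)
  Distance 5: (x=5, y=2), (x=1, y=4), (x=3, y=4)
  Distance 6: (x=5, y=1), (x=6, y=2), (x=5, y=3), (x=0, y=4), (x=4, y=4), (x=1, y=5), (x=3, y=5)
  Distance 7: (x=5, y=0), (x=6, y=1), (x=5, y=4), (x=0, y=5), (x=4, y=5), (x=1, y=6), (x=3, y=6)
  Distance 8: (x=4, y=0), (x=6, y=0), (x=7, y=1), (x=0, y=6), (x=4, y=6), (x=1, y=7), (x=3, y=7)
  Distance 9: (x=7, y=0), (x=5, y=6), (x=0, y=7), (x=2, y=7), (x=1, y=8), (x=3, y=8)
  Distance 10: (x=6, y=6), (x=5, y=7), (x=0, y=8), (x=2, y=8), (x=3, y=9)
  Distance 11: (x=7, y=6), (x=6, y=7), (x=5, y=8), (x=0, y=9), (x=2, y=9), (x=4, y=9), (x=3, y=10)
  Distance 12: (x=6, y=8), (x=5, y=9), (x=0, y=10), (x=2, y=10), (x=4, y=10), (x=3, y=11)  <- goal reached here
One shortest path (12 moves): (x=0, y=2) -> (x=1, y=2) -> (x=2, y=2) -> (x=3, y=2) -> (x=3, y=3) -> (x=3, y=4) -> (x=4, y=4) -> (x=4, y=5) -> (x=4, y=6) -> (x=5, y=6) -> (x=6, y=6) -> (x=6, y=7) -> (x=6, y=8)

Answer: Shortest path length: 12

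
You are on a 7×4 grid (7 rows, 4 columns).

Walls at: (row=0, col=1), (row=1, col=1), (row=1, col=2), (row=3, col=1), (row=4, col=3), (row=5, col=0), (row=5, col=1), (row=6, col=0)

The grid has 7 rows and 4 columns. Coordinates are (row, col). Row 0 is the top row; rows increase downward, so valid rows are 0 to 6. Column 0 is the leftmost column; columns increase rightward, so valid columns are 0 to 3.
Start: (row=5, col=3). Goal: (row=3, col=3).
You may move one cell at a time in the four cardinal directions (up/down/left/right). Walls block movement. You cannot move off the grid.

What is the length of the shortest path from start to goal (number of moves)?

BFS from (row=5, col=3) until reaching (row=3, col=3):
  Distance 0: (row=5, col=3)
  Distance 1: (row=5, col=2), (row=6, col=3)
  Distance 2: (row=4, col=2), (row=6, col=2)
  Distance 3: (row=3, col=2), (row=4, col=1), (row=6, col=1)
  Distance 4: (row=2, col=2), (row=3, col=3), (row=4, col=0)  <- goal reached here
One shortest path (4 moves): (row=5, col=3) -> (row=5, col=2) -> (row=4, col=2) -> (row=3, col=2) -> (row=3, col=3)

Answer: Shortest path length: 4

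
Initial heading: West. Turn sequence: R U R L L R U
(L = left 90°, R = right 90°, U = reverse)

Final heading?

Start: West
  R (right (90° clockwise)) -> North
  U (U-turn (180°)) -> South
  R (right (90° clockwise)) -> West
  L (left (90° counter-clockwise)) -> South
  L (left (90° counter-clockwise)) -> East
  R (right (90° clockwise)) -> South
  U (U-turn (180°)) -> North
Final: North

Answer: Final heading: North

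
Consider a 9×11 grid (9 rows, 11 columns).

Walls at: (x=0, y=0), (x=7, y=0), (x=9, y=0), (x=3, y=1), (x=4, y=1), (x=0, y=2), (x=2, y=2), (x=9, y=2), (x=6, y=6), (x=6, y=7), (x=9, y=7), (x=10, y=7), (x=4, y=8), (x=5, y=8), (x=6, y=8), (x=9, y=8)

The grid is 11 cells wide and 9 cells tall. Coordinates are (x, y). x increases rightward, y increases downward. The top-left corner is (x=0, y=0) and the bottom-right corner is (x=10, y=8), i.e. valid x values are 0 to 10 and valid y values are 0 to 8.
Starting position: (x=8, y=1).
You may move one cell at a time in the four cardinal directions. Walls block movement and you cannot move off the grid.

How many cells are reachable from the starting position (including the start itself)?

BFS flood-fill from (x=8, y=1):
  Distance 0: (x=8, y=1)
  Distance 1: (x=8, y=0), (x=7, y=1), (x=9, y=1), (x=8, y=2)
  Distance 2: (x=6, y=1), (x=10, y=1), (x=7, y=2), (x=8, y=3)
  Distance 3: (x=6, y=0), (x=10, y=0), (x=5, y=1), (x=6, y=2), (x=10, y=2), (x=7, y=3), (x=9, y=3), (x=8, y=4)
  Distance 4: (x=5, y=0), (x=5, y=2), (x=6, y=3), (x=10, y=3), (x=7, y=4), (x=9, y=4), (x=8, y=5)
  Distance 5: (x=4, y=0), (x=4, y=2), (x=5, y=3), (x=6, y=4), (x=10, y=4), (x=7, y=5), (x=9, y=5), (x=8, y=6)
  Distance 6: (x=3, y=0), (x=3, y=2), (x=4, y=3), (x=5, y=4), (x=6, y=5), (x=10, y=5), (x=7, y=6), (x=9, y=6), (x=8, y=7)
  Distance 7: (x=2, y=0), (x=3, y=3), (x=4, y=4), (x=5, y=5), (x=10, y=6), (x=7, y=7), (x=8, y=8)
  Distance 8: (x=1, y=0), (x=2, y=1), (x=2, y=3), (x=3, y=4), (x=4, y=5), (x=5, y=6), (x=7, y=8)
  Distance 9: (x=1, y=1), (x=1, y=3), (x=2, y=4), (x=3, y=5), (x=4, y=6), (x=5, y=7)
  Distance 10: (x=0, y=1), (x=1, y=2), (x=0, y=3), (x=1, y=4), (x=2, y=5), (x=3, y=6), (x=4, y=7)
  Distance 11: (x=0, y=4), (x=1, y=5), (x=2, y=6), (x=3, y=7)
  Distance 12: (x=0, y=5), (x=1, y=6), (x=2, y=7), (x=3, y=8)
  Distance 13: (x=0, y=6), (x=1, y=7), (x=2, y=8)
  Distance 14: (x=0, y=7), (x=1, y=8)
  Distance 15: (x=0, y=8)
Total reachable: 82 (grid has 83 open cells total)

Answer: Reachable cells: 82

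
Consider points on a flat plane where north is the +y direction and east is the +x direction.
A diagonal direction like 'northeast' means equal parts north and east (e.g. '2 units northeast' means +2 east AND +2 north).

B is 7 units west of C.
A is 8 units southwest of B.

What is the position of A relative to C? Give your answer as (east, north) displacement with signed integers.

Answer: A is at (east=-15, north=-8) relative to C.

Derivation:
Place C at the origin (east=0, north=0).
  B is 7 units west of C: delta (east=-7, north=+0); B at (east=-7, north=0).
  A is 8 units southwest of B: delta (east=-8, north=-8); A at (east=-15, north=-8).
Therefore A relative to C: (east=-15, north=-8).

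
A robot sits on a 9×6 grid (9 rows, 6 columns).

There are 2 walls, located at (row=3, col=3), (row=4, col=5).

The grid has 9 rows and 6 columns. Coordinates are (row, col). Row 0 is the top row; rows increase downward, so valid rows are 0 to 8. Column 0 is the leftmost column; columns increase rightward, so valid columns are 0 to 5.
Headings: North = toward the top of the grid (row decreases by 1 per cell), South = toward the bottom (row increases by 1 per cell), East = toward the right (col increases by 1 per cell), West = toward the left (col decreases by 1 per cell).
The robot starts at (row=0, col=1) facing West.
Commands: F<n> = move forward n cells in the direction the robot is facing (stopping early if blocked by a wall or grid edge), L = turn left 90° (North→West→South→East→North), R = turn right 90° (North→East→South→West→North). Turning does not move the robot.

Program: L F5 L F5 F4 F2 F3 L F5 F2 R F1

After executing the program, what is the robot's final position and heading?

Answer: Final position: (row=5, col=5), facing East

Derivation:
Start: (row=0, col=1), facing West
  L: turn left, now facing South
  F5: move forward 5, now at (row=5, col=1)
  L: turn left, now facing East
  F5: move forward 4/5 (blocked), now at (row=5, col=5)
  F4: move forward 0/4 (blocked), now at (row=5, col=5)
  F2: move forward 0/2 (blocked), now at (row=5, col=5)
  F3: move forward 0/3 (blocked), now at (row=5, col=5)
  L: turn left, now facing North
  F5: move forward 0/5 (blocked), now at (row=5, col=5)
  F2: move forward 0/2 (blocked), now at (row=5, col=5)
  R: turn right, now facing East
  F1: move forward 0/1 (blocked), now at (row=5, col=5)
Final: (row=5, col=5), facing East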